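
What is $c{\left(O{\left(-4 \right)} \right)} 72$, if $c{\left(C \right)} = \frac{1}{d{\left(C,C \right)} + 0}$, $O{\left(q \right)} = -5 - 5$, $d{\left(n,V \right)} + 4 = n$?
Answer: $- \frac{36}{7} \approx -5.1429$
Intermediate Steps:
$d{\left(n,V \right)} = -4 + n$
$O{\left(q \right)} = -10$ ($O{\left(q \right)} = -5 - 5 = -10$)
$c{\left(C \right)} = \frac{1}{-4 + C}$ ($c{\left(C \right)} = \frac{1}{\left(-4 + C\right) + 0} = \frac{1}{-4 + C}$)
$c{\left(O{\left(-4 \right)} \right)} 72 = \frac{1}{-4 - 10} \cdot 72 = \frac{1}{-14} \cdot 72 = \left(- \frac{1}{14}\right) 72 = - \frac{36}{7}$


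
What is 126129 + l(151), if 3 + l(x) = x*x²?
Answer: 3569077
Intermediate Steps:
l(x) = -3 + x³ (l(x) = -3 + x*x² = -3 + x³)
126129 + l(151) = 126129 + (-3 + 151³) = 126129 + (-3 + 3442951) = 126129 + 3442948 = 3569077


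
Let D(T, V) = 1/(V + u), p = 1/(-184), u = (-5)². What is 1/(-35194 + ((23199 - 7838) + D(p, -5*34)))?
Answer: -145/2875786 ≈ -5.0421e-5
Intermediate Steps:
u = 25
p = -1/184 ≈ -0.0054348
D(T, V) = 1/(25 + V) (D(T, V) = 1/(V + 25) = 1/(25 + V))
1/(-35194 + ((23199 - 7838) + D(p, -5*34))) = 1/(-35194 + ((23199 - 7838) + 1/(25 - 5*34))) = 1/(-35194 + (15361 + 1/(25 - 170))) = 1/(-35194 + (15361 + 1/(-145))) = 1/(-35194 + (15361 - 1/145)) = 1/(-35194 + 2227344/145) = 1/(-2875786/145) = -145/2875786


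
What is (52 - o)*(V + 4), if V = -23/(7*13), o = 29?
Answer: 7843/91 ≈ 86.187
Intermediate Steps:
V = -23/91 ≈ -0.25275
(52 - o)*(V + 4) = (52 - 1*29)*(-23/91 + 4) = (52 - 29)*(341/91) = 23*(341/91) = 7843/91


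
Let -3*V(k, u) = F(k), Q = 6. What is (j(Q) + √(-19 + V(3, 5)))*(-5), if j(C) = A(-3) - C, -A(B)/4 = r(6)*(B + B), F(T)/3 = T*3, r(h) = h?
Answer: -690 - 10*I*√7 ≈ -690.0 - 26.458*I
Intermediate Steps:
F(T) = 9*T (F(T) = 3*(T*3) = 3*(3*T) = 9*T)
V(k, u) = -3*k
A(B) = -48*B (A(B) = -24*(B + B) = -24*2*B = -48*B)
j(C) = 144 - C (j(C) = -48*(-3) - C = 144 - C)
(j(Q) + √(-19 + V(3, 5)))*(-5) = ((144 - 1*6) + √(-19 - 3*3))*(-5) = ((144 - 6) + √(-19 - 9))*(-5) = (138 + √(-28))*(-5) = (138 + 2*I*√7)*(-5) = -690 - 10*I*√7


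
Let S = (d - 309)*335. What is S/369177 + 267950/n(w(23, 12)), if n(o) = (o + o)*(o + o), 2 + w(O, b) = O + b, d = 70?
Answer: 16428702335/268022502 ≈ 61.296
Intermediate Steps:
S = -80065 (S = (70 - 309)*335 = -239*335 = -80065)
w(O, b) = -2 + O + b (w(O, b) = -2 + (O + b) = -2 + O + b)
n(o) = 4*o**2 (n(o) = (2*o)*(2*o) = 4*o**2)
S/369177 + 267950/n(w(23, 12)) = -80065/369177 + 267950/((4*(-2 + 23 + 12)**2)) = -80065*1/369177 + 267950/((4*33**2)) = -80065/369177 + 267950/((4*1089)) = -80065/369177 + 267950/4356 = -80065/369177 + 267950*(1/4356) = -80065/369177 + 133975/2178 = 16428702335/268022502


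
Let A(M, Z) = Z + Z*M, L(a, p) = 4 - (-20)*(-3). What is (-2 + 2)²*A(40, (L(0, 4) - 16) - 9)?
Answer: 0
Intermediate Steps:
L(a, p) = -56 (L(a, p) = 4 - 5*12 = 4 - 60 = -56)
A(M, Z) = Z + M*Z
(-2 + 2)²*A(40, (L(0, 4) - 16) - 9) = (-2 + 2)²*(((-56 - 16) - 9)*(1 + 40)) = 0²*((-72 - 9)*41) = 0*(-81*41) = 0*(-3321) = 0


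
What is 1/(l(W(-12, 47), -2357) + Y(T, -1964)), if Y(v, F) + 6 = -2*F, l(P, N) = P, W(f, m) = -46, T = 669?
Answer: 1/3876 ≈ 0.00025800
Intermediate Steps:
Y(v, F) = -6 - 2*F
1/(l(W(-12, 47), -2357) + Y(T, -1964)) = 1/(-46 + (-6 - 2*(-1964))) = 1/(-46 + (-6 + 3928)) = 1/(-46 + 3922) = 1/3876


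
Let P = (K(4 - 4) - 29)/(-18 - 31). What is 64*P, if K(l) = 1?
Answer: 256/7 ≈ 36.571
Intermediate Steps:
P = 4/7 (P = (1 - 29)/(-18 - 31) = -28/(-49) = -28*(-1/49) = 4/7 ≈ 0.57143)
64*P = 64*(4/7) = 256/7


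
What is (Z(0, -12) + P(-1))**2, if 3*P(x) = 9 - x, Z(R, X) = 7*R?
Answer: 100/9 ≈ 11.111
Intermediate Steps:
P(x) = 3 - x/3 (P(x) = (9 - x)/3 = 3 - x/3)
(Z(0, -12) + P(-1))**2 = (7*0 + (3 - 1/3*(-1)))**2 = (0 + (3 + 1/3))**2 = (0 + 10/3)**2 = (10/3)**2 = 100/9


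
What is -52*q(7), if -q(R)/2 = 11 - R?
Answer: 416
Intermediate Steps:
q(R) = -22 + 2*R (q(R) = -2*(11 - R) = -22 + 2*R)
-52*q(7) = -52*(-22 + 2*7) = -52*(-22 + 14) = -52*(-8) = 416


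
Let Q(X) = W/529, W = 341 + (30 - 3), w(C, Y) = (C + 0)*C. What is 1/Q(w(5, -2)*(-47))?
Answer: 23/16 ≈ 1.4375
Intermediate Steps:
w(C, Y) = C² (w(C, Y) = C*C = C²)
W = 368 (W = 341 + 27 = 368)
Q(X) = 16/23 (Q(X) = 368/529 = 368*(1/529) = 16/23)
1/Q(w(5, -2)*(-47)) = 1/(16/23) = 23/16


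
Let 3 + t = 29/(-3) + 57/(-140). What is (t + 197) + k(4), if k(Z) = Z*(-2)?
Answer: 73889/420 ≈ 175.93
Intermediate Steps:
t = -5491/420 (t = -3 + (29/(-3) + 57/(-140)) = -3 + (29*(-⅓) + 57*(-1/140)) = -3 + (-29/3 - 57/140) = -3 - 4231/420 = -5491/420 ≈ -13.074)
k(Z) = -2*Z
(t + 197) + k(4) = (-5491/420 + 197) - 2*4 = 77249/420 - 8 = 73889/420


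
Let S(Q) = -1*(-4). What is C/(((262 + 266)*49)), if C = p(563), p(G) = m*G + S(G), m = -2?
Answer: -17/392 ≈ -0.043367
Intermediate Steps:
S(Q) = 4
p(G) = 4 - 2*G (p(G) = -2*G + 4 = 4 - 2*G)
C = -1122 (C = 4 - 2*563 = 4 - 1126 = -1122)
C/(((262 + 266)*49)) = -1122*1/(49*(262 + 266)) = -1122/(528*49) = -1122/25872 = -1122*1/25872 = -17/392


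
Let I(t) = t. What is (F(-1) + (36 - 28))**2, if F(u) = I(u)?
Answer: 49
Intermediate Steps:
F(u) = u
(F(-1) + (36 - 28))**2 = (-1 + (36 - 28))**2 = (-1 + 8)**2 = 7**2 = 49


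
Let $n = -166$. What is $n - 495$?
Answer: $-661$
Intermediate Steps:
$n - 495 = -166 - 495 = -661$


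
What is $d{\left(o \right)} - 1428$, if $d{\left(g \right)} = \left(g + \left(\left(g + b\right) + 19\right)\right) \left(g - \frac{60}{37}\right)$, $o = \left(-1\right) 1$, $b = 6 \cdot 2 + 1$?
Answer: $- \frac{55746}{37} \approx -1506.6$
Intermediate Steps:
$b = 13$ ($b = 12 + 1 = 13$)
$o = -1$
$d{\left(g \right)} = \left(32 + 2 g\right) \left(- \frac{60}{37} + g\right)$ ($d{\left(g \right)} = \left(g + \left(\left(g + 13\right) + 19\right)\right) \left(g - \frac{60}{37}\right) = \left(g + \left(\left(13 + g\right) + 19\right)\right) \left(g - \frac{60}{37}\right) = \left(g + \left(32 + g\right)\right) \left(g - \frac{60}{37}\right) = \left(32 + 2 g\right) \left(- \frac{60}{37} + g\right)$)
$d{\left(o \right)} - 1428 = \left(- \frac{1920}{37} + 2 \left(-1\right)^{2} + \frac{1064}{37} \left(-1\right)\right) - 1428 = \left(- \frac{1920}{37} + 2 \cdot 1 - \frac{1064}{37}\right) - 1428 = \left(- \frac{1920}{37} + 2 - \frac{1064}{37}\right) - 1428 = - \frac{2910}{37} - 1428 = - \frac{55746}{37}$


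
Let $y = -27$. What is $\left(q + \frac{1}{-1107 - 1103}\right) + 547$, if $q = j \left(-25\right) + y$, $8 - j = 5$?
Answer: $\frac{983449}{2210} \approx 445.0$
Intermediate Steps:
$j = 3$ ($j = 8 - 5 = 3$)
$q = -102$ ($q = 3 \left(-25\right) - 27 = -75 - 27 = -102$)
$\left(q + \frac{1}{-1107 - 1103}\right) + 547 = \left(-102 + \frac{1}{-1107 - 1103}\right) + 547 = \left(-102 + \frac{1}{-2210}\right) + 547 = \left(-102 - \frac{1}{2210}\right) + 547 = - \frac{225421}{2210} + 547 = \frac{983449}{2210}$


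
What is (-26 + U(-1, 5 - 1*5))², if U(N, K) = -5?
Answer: 961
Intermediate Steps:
(-26 + U(-1, 5 - 1*5))² = (-26 - 5)² = (-31)² = 961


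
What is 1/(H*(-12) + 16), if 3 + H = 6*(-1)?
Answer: 1/124 ≈ 0.0080645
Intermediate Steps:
H = -9 (H = -3 + 6*(-1) = -3 - 6 = -9)
1/(H*(-12) + 16) = 1/(-9*(-12) + 16) = 1/(108 + 16) = 1/124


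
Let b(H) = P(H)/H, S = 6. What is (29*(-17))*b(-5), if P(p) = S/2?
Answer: 1479/5 ≈ 295.80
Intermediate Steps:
P(p) = 3 (P(p) = 6/2 = 6*(1/2) = 3)
b(H) = 3/H
(29*(-17))*b(-5) = (29*(-17))*(3/(-5)) = -1479*(-1)/5 = -493*(-3/5) = 1479/5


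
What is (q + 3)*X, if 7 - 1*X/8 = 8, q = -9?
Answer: 48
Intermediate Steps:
X = -8 (X = 56 - 8*8 = 56 - 64 = -8)
(q + 3)*X = (-9 + 3)*(-8) = -6*(-8) = 48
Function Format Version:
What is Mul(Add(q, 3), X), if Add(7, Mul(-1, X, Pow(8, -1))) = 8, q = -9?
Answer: 48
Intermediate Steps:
X = -8 (X = Add(56, Mul(-8, 8)) = Add(56, -64) = -8)
Mul(Add(q, 3), X) = Mul(Add(-9, 3), -8) = Mul(-6, -8) = 48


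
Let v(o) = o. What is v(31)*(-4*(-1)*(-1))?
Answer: -124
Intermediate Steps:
v(31)*(-4*(-1)*(-1)) = 31*(-4*(-1)*(-1)) = 31*(4*(-1)) = 31*(-4) = -124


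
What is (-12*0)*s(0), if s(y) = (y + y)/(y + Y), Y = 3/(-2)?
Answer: 0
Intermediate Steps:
Y = -3/2 (Y = 3*(-1/2) = -3/2 ≈ -1.5000)
s(y) = 2*y/(-3/2 + y) (s(y) = (y + y)/(y - 3/2) = (2*y)/(-3/2 + y) = 2*y/(-3/2 + y))
(-12*0)*s(0) = (-12*0)*(4*0/(-3 + 2*0)) = 0*(4*0/(-3 + 0)) = 0*(4*0/(-3)) = 0*(4*0*(-1/3)) = 0*0 = 0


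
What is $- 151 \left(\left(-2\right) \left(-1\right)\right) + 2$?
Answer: $-300$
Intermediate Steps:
$- 151 \left(\left(-2\right) \left(-1\right)\right) + 2 = \left(-151\right) 2 + 2 = -302 + 2 = -300$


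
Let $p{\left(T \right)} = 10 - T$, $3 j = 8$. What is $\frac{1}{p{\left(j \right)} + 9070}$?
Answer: $\frac{3}{27232} \approx 0.00011016$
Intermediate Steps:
$j = \frac{8}{3}$ ($j = \frac{1}{3} \cdot 8 = \frac{8}{3} \approx 2.6667$)
$\frac{1}{p{\left(j \right)} + 9070} = \frac{1}{\left(10 - \frac{8}{3}\right) + 9070} = \frac{1}{\frac{22}{3} + 9070} = \frac{1}{\frac{27232}{3}} = \frac{3}{27232}$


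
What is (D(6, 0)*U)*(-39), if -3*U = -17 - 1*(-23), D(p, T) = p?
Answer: 468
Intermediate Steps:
U = -2 (U = -(-17 - 1*(-23))/3 = -(-17 + 23)/3 = -1/3*6 = -2)
(D(6, 0)*U)*(-39) = (6*(-2))*(-39) = -12*(-39) = 468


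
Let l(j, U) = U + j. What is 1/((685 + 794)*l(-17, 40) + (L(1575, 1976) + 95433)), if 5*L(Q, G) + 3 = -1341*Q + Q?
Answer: -5/1463253 ≈ -3.4170e-6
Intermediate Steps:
L(Q, G) = -⅗ - 268*Q (L(Q, G) = -⅗ + (-1341*Q + Q)/5 = -⅗ + (-1340*Q)/5 = -⅗ - 268*Q)
1/((685 + 794)*l(-17, 40) + (L(1575, 1976) + 95433)) = 1/((685 + 794)*(40 - 17) + ((-⅗ - 268*1575) + 95433)) = 1/(1479*23 + ((-⅗ - 422100) + 95433)) = 1/(34017 + (-2110503/5 + 95433)) = 1/(34017 - 1633338/5) = 1/(-1463253/5) = -5/1463253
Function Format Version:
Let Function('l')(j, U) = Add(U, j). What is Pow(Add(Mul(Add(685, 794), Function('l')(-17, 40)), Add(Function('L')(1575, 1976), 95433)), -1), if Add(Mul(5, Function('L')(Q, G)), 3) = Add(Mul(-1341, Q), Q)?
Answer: Rational(-5, 1463253) ≈ -3.4170e-6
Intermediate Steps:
Function('L')(Q, G) = Add(Rational(-3, 5), Mul(-268, Q)) (Function('L')(Q, G) = Add(Rational(-3, 5), Mul(Rational(1, 5), Add(Mul(-1341, Q), Q))) = Add(Rational(-3, 5), Mul(Rational(1, 5), Mul(-1340, Q))) = Add(Rational(-3, 5), Mul(-268, Q)))
Pow(Add(Mul(Add(685, 794), Function('l')(-17, 40)), Add(Function('L')(1575, 1976), 95433)), -1) = Pow(Add(Mul(Add(685, 794), Add(40, -17)), Add(Add(Rational(-3, 5), Mul(-268, 1575)), 95433)), -1) = Pow(Add(Mul(1479, 23), Add(Add(Rational(-3, 5), -422100), 95433)), -1) = Pow(Add(34017, Add(Rational(-2110503, 5), 95433)), -1) = Pow(Add(34017, Rational(-1633338, 5)), -1) = Pow(Rational(-1463253, 5), -1) = Rational(-5, 1463253)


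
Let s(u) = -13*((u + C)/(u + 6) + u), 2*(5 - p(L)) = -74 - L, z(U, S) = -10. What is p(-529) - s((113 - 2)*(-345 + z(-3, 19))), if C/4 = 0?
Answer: -13460655165/26266 ≈ -5.1247e+5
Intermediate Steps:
C = 0 (C = 4*0 = 0)
p(L) = 42 + L/2 (p(L) = 5 - (-74 - L)/2 = 5 + (37 + L/2) = 42 + L/2)
s(u) = -13*u - 13*u/(6 + u) (s(u) = -13*((u + 0)/(u + 6) + u) = -13*(u/(6 + u) + u) = -13*(u + u/(6 + u)) = -13*u - 13*u/(6 + u))
p(-529) - s((113 - 2)*(-345 + z(-3, 19))) = (42 + (½)*(-529)) - 13*(113 - 2)*(-345 - 10)*(-7 - (113 - 2)*(-345 - 10))/(6 + (113 - 2)*(-345 - 10)) = (42 - 529/2) - 13*111*(-355)*(-7 - 111*(-355))/(6 + 111*(-355)) = -445/2 - 13*(-39405)*(-7 - 1*(-39405))/(6 - 39405) = -445/2 - 13*(-39405)*(-7 + 39405)/(-39399) = -445/2 - 13*(-39405)*(-1)*39398/39399 = -445/2 - 1*6727405490/13133 = -445/2 - 6727405490/13133 = -13460655165/26266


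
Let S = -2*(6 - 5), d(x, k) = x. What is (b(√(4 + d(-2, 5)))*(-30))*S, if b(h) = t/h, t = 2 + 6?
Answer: 240*√2 ≈ 339.41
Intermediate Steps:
t = 8
S = -2 (S = -2*1 = -2)
b(h) = 8/h
(b(√(4 + d(-2, 5)))*(-30))*S = ((8/(√(4 - 2)))*(-30))*(-2) = ((8/(√2))*(-30))*(-2) = ((8*(√2/2))*(-30))*(-2) = ((4*√2)*(-30))*(-2) = -120*√2*(-2) = 240*√2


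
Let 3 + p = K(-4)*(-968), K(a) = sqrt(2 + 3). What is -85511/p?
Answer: -256533/4685111 + 82774648*sqrt(5)/4685111 ≈ 39.451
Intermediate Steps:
K(a) = sqrt(5)
p = -3 - 968*sqrt(5) (p = -3 + sqrt(5)*(-968) = -3 - 968*sqrt(5) ≈ -2167.5)
-85511/p = -85511/(-3 - 968*sqrt(5))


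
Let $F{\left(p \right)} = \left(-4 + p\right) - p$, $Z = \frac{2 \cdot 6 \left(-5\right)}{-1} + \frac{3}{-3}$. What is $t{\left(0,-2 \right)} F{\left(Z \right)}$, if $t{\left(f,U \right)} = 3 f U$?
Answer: $0$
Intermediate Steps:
$t{\left(f,U \right)} = 3 U f$
$Z = 59$ ($Z = 12 \left(-5\right) \left(-1\right) + 3 \left(- \frac{1}{3}\right) = \left(-60\right) \left(-1\right) - 1 = 60 - 1 = 59$)
$F{\left(p \right)} = -4$
$t{\left(0,-2 \right)} F{\left(Z \right)} = 3 \left(-2\right) 0 \left(-4\right) = 0 \left(-4\right) = 0$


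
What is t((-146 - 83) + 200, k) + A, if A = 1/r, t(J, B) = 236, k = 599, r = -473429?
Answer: 111729243/473429 ≈ 236.00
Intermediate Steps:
A = -1/473429 (A = 1/(-473429) = -1/473429 ≈ -2.1123e-6)
t((-146 - 83) + 200, k) + A = 236 - 1/473429 = 111729243/473429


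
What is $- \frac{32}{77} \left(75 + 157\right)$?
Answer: $- \frac{7424}{77} \approx -96.416$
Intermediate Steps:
$- \frac{32}{77} \left(75 + 157\right) = \left(-32\right) \frac{1}{77} \cdot 232 = \left(- \frac{32}{77}\right) 232 = - \frac{7424}{77}$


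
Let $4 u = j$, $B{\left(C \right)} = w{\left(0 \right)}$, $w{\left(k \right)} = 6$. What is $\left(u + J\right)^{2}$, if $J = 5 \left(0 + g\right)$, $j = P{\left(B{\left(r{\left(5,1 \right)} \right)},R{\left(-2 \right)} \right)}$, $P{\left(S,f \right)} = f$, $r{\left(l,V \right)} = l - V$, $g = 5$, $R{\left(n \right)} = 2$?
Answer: $\frac{2601}{4} \approx 650.25$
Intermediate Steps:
$B{\left(C \right)} = 6$
$j = 2$
$u = \frac{1}{2}$ ($u = \frac{1}{4} \cdot 2 = \frac{1}{2} \approx 0.5$)
$J = 25$ ($J = 5 \left(0 + 5\right) = 5 \cdot 5 = 25$)
$\left(u + J\right)^{2} = \left(\frac{1}{2} + 25\right)^{2} = \left(\frac{51}{2}\right)^{2} = \frac{2601}{4}$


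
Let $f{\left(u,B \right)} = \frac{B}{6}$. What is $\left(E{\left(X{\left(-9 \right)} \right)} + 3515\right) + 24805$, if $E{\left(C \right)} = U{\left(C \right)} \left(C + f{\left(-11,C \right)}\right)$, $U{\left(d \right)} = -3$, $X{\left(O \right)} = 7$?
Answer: $\frac{56591}{2} \approx 28296.0$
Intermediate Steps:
$f{\left(u,B \right)} = \frac{B}{6}$ ($f{\left(u,B \right)} = B \frac{1}{6} = \frac{B}{6}$)
$E{\left(C \right)} = - \frac{7 C}{2}$ ($E{\left(C \right)} = - 3 \left(C + \frac{C}{6}\right) = - 3 \frac{7 C}{6} = - \frac{7 C}{2}$)
$\left(E{\left(X{\left(-9 \right)} \right)} + 3515\right) + 24805 = \left(\left(- \frac{7}{2}\right) 7 + 3515\right) + 24805 = \left(- \frac{49}{2} + 3515\right) + 24805 = \frac{6981}{2} + 24805 = \frac{56591}{2}$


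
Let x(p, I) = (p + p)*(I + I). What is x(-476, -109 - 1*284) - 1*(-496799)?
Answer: 1245071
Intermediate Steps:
x(p, I) = 4*I*p (x(p, I) = (2*p)*(2*I) = 4*I*p)
x(-476, -109 - 1*284) - 1*(-496799) = 4*(-109 - 1*284)*(-476) - 1*(-496799) = 4*(-109 - 284)*(-476) + 496799 = 4*(-393)*(-476) + 496799 = 748272 + 496799 = 1245071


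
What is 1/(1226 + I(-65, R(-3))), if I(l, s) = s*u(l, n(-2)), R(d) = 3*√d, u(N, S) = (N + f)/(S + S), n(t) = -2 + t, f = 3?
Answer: 19616/24075163 - 372*I*√3/24075163 ≈ 0.00081478 - 2.6763e-5*I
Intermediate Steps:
u(N, S) = (3 + N)/(2*S) (u(N, S) = (N + 3)/(S + S) = (3 + N)/((2*S)) = (3 + N)*(1/(2*S)) = (3 + N)/(2*S))
I(l, s) = s*(-3/8 - l/8) (I(l, s) = s*((3 + l)/(2*(-2 - 2))) = s*((½)*(3 + l)/(-4)) = s*((½)*(-¼)*(3 + l)) = s*(-3/8 - l/8))
1/(1226 + I(-65, R(-3))) = 1/(1226 - 3*√(-3)*(3 - 65)/8) = 1/(1226 - ⅛*3*(I*√3)*(-62)) = 1/(1226 - ⅛*3*I*√3*(-62)) = 1/(1226 + 93*I*√3/4)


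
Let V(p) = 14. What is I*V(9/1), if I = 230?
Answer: 3220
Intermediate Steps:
I*V(9/1) = 230*14 = 3220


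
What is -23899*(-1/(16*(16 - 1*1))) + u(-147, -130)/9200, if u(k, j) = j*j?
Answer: 559817/5520 ≈ 101.42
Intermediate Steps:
u(k, j) = j²
-23899*(-1/(16*(16 - 1*1))) + u(-147, -130)/9200 = -23899*(-1/(16*(16 - 1*1))) + (-130)²/9200 = -23899*(-1/(16*(16 - 1))) + 16900*(1/9200) = -23899/((15*8)*(-2)) + 169/92 = -23899/(120*(-2)) + 169/92 = -23899/(-240) + 169/92 = -23899*(-1/240) + 169/92 = 23899/240 + 169/92 = 559817/5520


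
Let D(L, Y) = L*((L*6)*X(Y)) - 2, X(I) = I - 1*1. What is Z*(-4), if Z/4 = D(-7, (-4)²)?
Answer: -70528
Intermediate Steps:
X(I) = -1 + I (X(I) = I - 1 = -1 + I)
D(L, Y) = -2 + 6*L²*(-1 + Y) (D(L, Y) = L*((L*6)*(-1 + Y)) - 2 = L*((6*L)*(-1 + Y)) - 2 = L*(6*L*(-1 + Y)) - 2 = 6*L²*(-1 + Y) - 2 = -2 + 6*L²*(-1 + Y))
Z = 17632 (Z = 4*(-2 + 6*(-7)²*(-1 + (-4)²)) = 4*(-2 + 6*49*(-1 + 16)) = 4*(-2 + 6*49*15) = 4*(-2 + 4410) = 4*4408 = 17632)
Z*(-4) = 17632*(-4) = -70528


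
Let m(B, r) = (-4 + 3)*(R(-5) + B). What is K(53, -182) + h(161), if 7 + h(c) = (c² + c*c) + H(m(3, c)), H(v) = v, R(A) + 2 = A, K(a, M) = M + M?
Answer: 51475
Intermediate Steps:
K(a, M) = 2*M
R(A) = -2 + A
m(B, r) = 7 - B (m(B, r) = (-4 + 3)*((-2 - 5) + B) = -(-7 + B) = 7 - B)
h(c) = -3 + 2*c² (h(c) = -7 + ((c² + c*c) + (7 - 1*3)) = -7 + ((c² + c²) + (7 - 3)) = -7 + (2*c² + 4) = -7 + (4 + 2*c²) = -3 + 2*c²)
K(53, -182) + h(161) = 2*(-182) + (-3 + 2*161²) = -364 + (-3 + 2*25921) = -364 + (-3 + 51842) = -364 + 51839 = 51475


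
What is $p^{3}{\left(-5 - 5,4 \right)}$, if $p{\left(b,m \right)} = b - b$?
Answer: $0$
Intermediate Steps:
$p{\left(b,m \right)} = 0$
$p^{3}{\left(-5 - 5,4 \right)} = 0^{3} = 0$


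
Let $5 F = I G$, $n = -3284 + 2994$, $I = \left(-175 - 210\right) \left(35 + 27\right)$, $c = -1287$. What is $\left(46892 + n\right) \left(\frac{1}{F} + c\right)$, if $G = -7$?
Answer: $- \frac{1002151893465}{16709} \approx -5.9977 \cdot 10^{7}$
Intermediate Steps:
$I = -23870$ ($I = \left(-385\right) 62 = -23870$)
$n = -290$
$F = 33418$ ($F = \frac{\left(-23870\right) \left(-7\right)}{5} = \frac{1}{5} \cdot 167090 = 33418$)
$\left(46892 + n\right) \left(\frac{1}{F} + c\right) = \left(46892 - 290\right) \left(\frac{1}{33418} - 1287\right) = 46602 \left(\frac{1}{33418} - 1287\right) = 46602 \left(- \frac{43008965}{33418}\right) = - \frac{1002151893465}{16709}$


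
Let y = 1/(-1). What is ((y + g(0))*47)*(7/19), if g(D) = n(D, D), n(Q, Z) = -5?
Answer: -1974/19 ≈ -103.89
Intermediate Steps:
g(D) = -5
y = -1
((y + g(0))*47)*(7/19) = ((-1 - 5)*47)*(7/19) = (-6*47)*(7*(1/19)) = -282*7/19 = -1974/19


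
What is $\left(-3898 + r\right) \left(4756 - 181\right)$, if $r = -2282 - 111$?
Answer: $-28781325$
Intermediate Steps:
$r = -2393$ ($r = -2282 - 111 = -2393$)
$\left(-3898 + r\right) \left(4756 - 181\right) = \left(-3898 - 2393\right) \left(4756 - 181\right) = \left(-6291\right) 4575 = -28781325$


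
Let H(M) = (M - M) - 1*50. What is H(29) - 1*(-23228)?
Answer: 23178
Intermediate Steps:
H(M) = -50 (H(M) = 0 - 50 = -50)
H(29) - 1*(-23228) = -50 - 1*(-23228) = -50 + 23228 = 23178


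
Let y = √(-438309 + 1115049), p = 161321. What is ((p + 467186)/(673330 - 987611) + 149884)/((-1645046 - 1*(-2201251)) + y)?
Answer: 476364956746107/1767763913343547 - 8564557254*√169185/8838819566717735 ≈ 0.26907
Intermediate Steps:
y = 2*√169185 (y = √676740 = 2*√169185 ≈ 822.64)
((p + 467186)/(673330 - 987611) + 149884)/((-1645046 - 1*(-2201251)) + y) = ((161321 + 467186)/(673330 - 987611) + 149884)/((-1645046 - 1*(-2201251)) + 2*√169185) = (628507/(-314281) + 149884)/((-1645046 + 2201251) + 2*√169185) = (628507*(-1/314281) + 149884)/(556205 + 2*√169185) = (-57137/28571 + 149884)/(556205 + 2*√169185) = 4282278627/(28571*(556205 + 2*√169185))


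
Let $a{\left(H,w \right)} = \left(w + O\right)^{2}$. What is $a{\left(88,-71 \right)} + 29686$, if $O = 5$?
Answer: $34042$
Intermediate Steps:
$a{\left(H,w \right)} = \left(5 + w\right)^{2}$ ($a{\left(H,w \right)} = \left(w + 5\right)^{2} = \left(5 + w\right)^{2}$)
$a{\left(88,-71 \right)} + 29686 = \left(5 - 71\right)^{2} + 29686 = \left(-66\right)^{2} + 29686 = 4356 + 29686 = 34042$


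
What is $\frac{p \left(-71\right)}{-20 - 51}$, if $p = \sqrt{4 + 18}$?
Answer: $\sqrt{22} \approx 4.6904$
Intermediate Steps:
$p = \sqrt{22} \approx 4.6904$
$\frac{p \left(-71\right)}{-20 - 51} = \frac{\sqrt{22} \left(-71\right)}{-20 - 51} = \frac{\left(-71\right) \sqrt{22}}{-71} = - 71 \sqrt{22} \left(- \frac{1}{71}\right) = \sqrt{22}$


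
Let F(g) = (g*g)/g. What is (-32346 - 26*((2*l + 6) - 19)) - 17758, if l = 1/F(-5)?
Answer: -248778/5 ≈ -49756.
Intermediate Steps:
F(g) = g (F(g) = g²/g = g)
l = -⅕ (l = 1/(-5) = -⅕ ≈ -0.20000)
(-32346 - 26*((2*l + 6) - 19)) - 17758 = (-32346 - 26*((2*(-⅕) + 6) - 19)) - 17758 = (-32346 - 26*((-⅖ + 6) - 19)) - 17758 = (-32346 - 26*(28/5 - 19)) - 17758 = (-32346 - 26*(-67/5)) - 17758 = (-32346 + 1742/5) - 17758 = -159988/5 - 17758 = -248778/5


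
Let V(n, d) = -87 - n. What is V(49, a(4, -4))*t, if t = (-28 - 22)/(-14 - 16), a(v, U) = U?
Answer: -680/3 ≈ -226.67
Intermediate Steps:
t = 5/3 (t = -50/(-30) = -50*(-1/30) = 5/3 ≈ 1.6667)
V(49, a(4, -4))*t = (-87 - 1*49)*(5/3) = (-87 - 49)*(5/3) = -136*5/3 = -680/3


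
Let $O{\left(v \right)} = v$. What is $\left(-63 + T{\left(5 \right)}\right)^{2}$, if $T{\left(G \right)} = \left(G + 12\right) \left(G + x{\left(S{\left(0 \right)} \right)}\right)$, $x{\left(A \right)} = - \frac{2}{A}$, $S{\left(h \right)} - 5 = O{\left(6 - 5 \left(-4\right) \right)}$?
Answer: $\frac{419904}{961} \approx 436.94$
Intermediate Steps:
$S{\left(h \right)} = 31$ ($S{\left(h \right)} = 5 - \left(-6 + 5 \left(-4\right)\right) = 5 + \left(6 - -20\right) = 5 + \left(6 + 20\right) = 5 + 26 = 31$)
$T{\left(G \right)} = \left(12 + G\right) \left(- \frac{2}{31} + G\right)$ ($T{\left(G \right)} = \left(G + 12\right) \left(G - \frac{2}{31}\right) = \left(12 + G\right) \left(G - \frac{2}{31}\right) = \left(12 + G\right) \left(- \frac{2}{31} + G\right)$)
$\left(-63 + T{\left(5 \right)}\right)^{2} = \left(-63 + \left(- \frac{24}{31} + 5^{2} + \frac{370}{31} \cdot 5\right)\right)^{2} = \left(-63 + \left(- \frac{24}{31} + 25 + \frac{1850}{31}\right)\right)^{2} = \left(-63 + \frac{2601}{31}\right)^{2} = \left(\frac{648}{31}\right)^{2} = \frac{419904}{961}$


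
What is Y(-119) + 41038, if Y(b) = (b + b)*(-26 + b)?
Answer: 75548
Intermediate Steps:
Y(b) = 2*b*(-26 + b) (Y(b) = (2*b)*(-26 + b) = 2*b*(-26 + b))
Y(-119) + 41038 = 2*(-119)*(-26 - 119) + 41038 = 2*(-119)*(-145) + 41038 = 34510 + 41038 = 75548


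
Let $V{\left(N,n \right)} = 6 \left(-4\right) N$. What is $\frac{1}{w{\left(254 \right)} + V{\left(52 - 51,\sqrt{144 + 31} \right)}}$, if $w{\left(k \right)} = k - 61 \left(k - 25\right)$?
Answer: $- \frac{1}{13739} \approx -7.2786 \cdot 10^{-5}$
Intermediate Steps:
$V{\left(N,n \right)} = - 24 N$
$w{\left(k \right)} = 1525 - 60 k$ ($w{\left(k \right)} = k - 61 \left(-25 + k\right) = k - \left(-1525 + 61 k\right) = 1525 - 60 k$)
$\frac{1}{w{\left(254 \right)} + V{\left(52 - 51,\sqrt{144 + 31} \right)}} = \frac{1}{\left(1525 - 15240\right) - 24 \left(52 - 51\right)} = \frac{1}{\left(1525 - 15240\right) - 24} = \frac{1}{-13715 - 24} = \frac{1}{-13739} = - \frac{1}{13739}$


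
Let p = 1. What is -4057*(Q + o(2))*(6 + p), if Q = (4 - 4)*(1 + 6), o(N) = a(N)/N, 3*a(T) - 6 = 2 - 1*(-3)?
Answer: -312389/6 ≈ -52065.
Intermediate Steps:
a(T) = 11/3 (a(T) = 2 + (2 - 1*(-3))/3 = 2 + (2 + 3)/3 = 2 + (⅓)*5 = 2 + 5/3 = 11/3)
o(N) = 11/(3*N)
Q = 0 (Q = 0*7 = 0)
-4057*(Q + o(2))*(6 + p) = -4057*(0 + (11/3)/2)*(6 + 1) = -4057*(0 + (11/3)*(½))*7 = -4057*(0 + 11/6)*7 = -44627*7/6 = -4057*77/6 = -312389/6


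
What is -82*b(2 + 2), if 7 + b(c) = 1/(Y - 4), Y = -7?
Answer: 6396/11 ≈ 581.45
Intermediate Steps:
b(c) = -78/11 (b(c) = -7 + 1/(-7 - 4) = -7 + 1/(-11) = -7 - 1/11 = -78/11)
-82*b(2 + 2) = -82*(-78/11) = 6396/11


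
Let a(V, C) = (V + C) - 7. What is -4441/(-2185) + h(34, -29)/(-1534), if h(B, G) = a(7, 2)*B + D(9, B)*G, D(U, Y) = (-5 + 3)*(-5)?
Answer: 3648782/1675895 ≈ 2.1772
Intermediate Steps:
D(U, Y) = 10 (D(U, Y) = -2*(-5) = 10)
a(V, C) = -7 + C + V (a(V, C) = (C + V) - 7 = -7 + C + V)
h(B, G) = 2*B + 10*G (h(B, G) = (-7 + 2 + 7)*B + 10*G = 2*B + 10*G)
-4441/(-2185) + h(34, -29)/(-1534) = -4441/(-2185) + (2*34 + 10*(-29))/(-1534) = -4441*(-1/2185) + (68 - 290)*(-1/1534) = 4441/2185 - 222*(-1/1534) = 4441/2185 + 111/767 = 3648782/1675895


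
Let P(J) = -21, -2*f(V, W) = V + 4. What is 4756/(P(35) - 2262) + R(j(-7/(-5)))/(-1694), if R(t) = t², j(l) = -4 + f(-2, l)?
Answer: -8113739/3867402 ≈ -2.0980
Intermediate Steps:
f(V, W) = -2 - V/2 (f(V, W) = -(V + 4)/2 = -(4 + V)/2 = -2 - V/2)
j(l) = -5 (j(l) = -4 + (-2 - ½*(-2)) = -4 + (-2 + 1) = -4 - 1 = -5)
4756/(P(35) - 2262) + R(j(-7/(-5)))/(-1694) = 4756/(-21 - 2262) + (-5)²/(-1694) = 4756/(-2283) + 25*(-1/1694) = 4756*(-1/2283) - 25/1694 = -4756/2283 - 25/1694 = -8113739/3867402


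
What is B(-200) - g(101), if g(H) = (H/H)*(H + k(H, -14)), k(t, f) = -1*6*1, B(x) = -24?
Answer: -119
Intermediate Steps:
k(t, f) = -6 (k(t, f) = -6*1 = -6)
g(H) = -6 + H (g(H) = (H/H)*(H - 6) = 1*(-6 + H) = -6 + H)
B(-200) - g(101) = -24 - (-6 + 101) = -24 - 1*95 = -24 - 95 = -119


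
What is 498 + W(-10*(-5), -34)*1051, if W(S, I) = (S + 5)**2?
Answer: 3179773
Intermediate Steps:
W(S, I) = (5 + S)**2
498 + W(-10*(-5), -34)*1051 = 498 + (5 - 10*(-5))**2*1051 = 498 + (5 + 50)**2*1051 = 498 + 55**2*1051 = 498 + 3025*1051 = 498 + 3179275 = 3179773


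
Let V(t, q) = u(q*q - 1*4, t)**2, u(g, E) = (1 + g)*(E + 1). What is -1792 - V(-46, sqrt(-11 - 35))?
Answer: -4863817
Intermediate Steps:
u(g, E) = (1 + E)*(1 + g) (u(g, E) = (1 + g)*(1 + E) = (1 + E)*(1 + g))
V(t, q) = (-3 + t + q**2 + t*(-4 + q**2))**2 (V(t, q) = (1 + t + (q*q - 1*4) + t*(q*q - 1*4))**2 = (1 + t + (q**2 - 4) + t*(q**2 - 4))**2 = (1 + t + (-4 + q**2) + t*(-4 + q**2))**2 = (-3 + t + q**2 + t*(-4 + q**2))**2)
-1792 - V(-46, sqrt(-11 - 35)) = -1792 - (-3 - 46 + (sqrt(-11 - 35))**2 - 46*(-4 + (sqrt(-11 - 35))**2))**2 = -1792 - (-3 - 46 + (sqrt(-46))**2 - 46*(-4 + (sqrt(-46))**2))**2 = -1792 - (-3 - 46 + (I*sqrt(46))**2 - 46*(-4 + (I*sqrt(46))**2))**2 = -1792 - (-3 - 46 - 46 - 46*(-4 - 46))**2 = -1792 - (-3 - 46 - 46 - 46*(-50))**2 = -1792 - (-3 - 46 - 46 + 2300)**2 = -1792 - 1*2205**2 = -1792 - 1*4862025 = -1792 - 4862025 = -4863817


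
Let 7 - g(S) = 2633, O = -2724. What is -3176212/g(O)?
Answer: 122162/101 ≈ 1209.5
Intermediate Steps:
g(S) = -2626 (g(S) = 7 - 1*2633 = 7 - 2633 = -2626)
-3176212/g(O) = -3176212/(-2626) = -3176212*(-1/2626) = 122162/101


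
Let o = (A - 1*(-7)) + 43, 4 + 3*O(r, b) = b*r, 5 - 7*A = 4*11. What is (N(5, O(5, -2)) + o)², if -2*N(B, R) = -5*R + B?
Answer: 1615441/1764 ≈ 915.78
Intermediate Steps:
A = -39/7 (A = 5/7 - 4*11/7 = 5/7 - ⅐*44 = 5/7 - 44/7 = -39/7 ≈ -5.5714)
O(r, b) = -4/3 + b*r/3 (O(r, b) = -4/3 + (b*r)/3 = -4/3 + b*r/3)
N(B, R) = -B/2 + 5*R/2 (N(B, R) = -(-5*R + B)/2 = -(B - 5*R)/2 = -B/2 + 5*R/2)
o = 311/7 (o = (-39/7 - 1*(-7)) + 43 = (-39/7 + 7) + 43 = 10/7 + 43 = 311/7 ≈ 44.429)
(N(5, O(5, -2)) + o)² = ((-½*5 + 5*(-4/3 + (⅓)*(-2)*5)/2) + 311/7)² = ((-5/2 + 5*(-4/3 - 10/3)/2) + 311/7)² = ((-5/2 + (5/2)*(-14/3)) + 311/7)² = ((-5/2 - 35/3) + 311/7)² = (-85/6 + 311/7)² = (1271/42)² = 1615441/1764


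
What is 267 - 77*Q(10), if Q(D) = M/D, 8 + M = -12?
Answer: 421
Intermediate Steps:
M = -20 (M = -8 - 12 = -20)
Q(D) = -20/D
267 - 77*Q(10) = 267 - (-1540)/10 = 267 - 77*(-2) = 267 + 154 = 421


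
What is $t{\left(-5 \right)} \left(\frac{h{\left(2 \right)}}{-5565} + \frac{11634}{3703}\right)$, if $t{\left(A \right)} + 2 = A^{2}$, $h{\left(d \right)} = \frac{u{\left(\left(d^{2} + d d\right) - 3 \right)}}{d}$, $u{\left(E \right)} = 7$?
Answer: $\frac{2642051}{36570} \approx 72.246$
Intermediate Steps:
$h{\left(d \right)} = \frac{7}{d}$
$t{\left(A \right)} = -2 + A^{2}$
$t{\left(-5 \right)} \left(\frac{h{\left(2 \right)}}{-5565} + \frac{11634}{3703}\right) = \left(-2 + \left(-5\right)^{2}\right) \left(\frac{7 \cdot \frac{1}{2}}{-5565} + \frac{11634}{3703}\right) = \left(-2 + 25\right) \left(7 \cdot \frac{1}{2} \left(- \frac{1}{5565}\right) + 11634 \cdot \frac{1}{3703}\right) = 23 \left(\frac{7}{2} \left(- \frac{1}{5565}\right) + \frac{1662}{529}\right) = 23 \left(- \frac{1}{1590} + \frac{1662}{529}\right) = 23 \cdot \frac{2642051}{841110} = \frac{2642051}{36570}$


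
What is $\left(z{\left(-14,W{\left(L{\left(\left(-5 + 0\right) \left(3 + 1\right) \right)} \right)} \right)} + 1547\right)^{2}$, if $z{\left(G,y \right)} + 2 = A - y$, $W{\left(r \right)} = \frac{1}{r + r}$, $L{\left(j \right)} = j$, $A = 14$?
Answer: $\frac{3888894321}{1600} \approx 2.4306 \cdot 10^{6}$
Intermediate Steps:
$W{\left(r \right)} = \frac{1}{2 r}$
$z{\left(G,y \right)} = 12 - y$ ($z{\left(G,y \right)} = -2 - \left(-14 + y\right) = 12 - y$)
$\left(z{\left(-14,W{\left(L{\left(\left(-5 + 0\right) \left(3 + 1\right) \right)} \right)} \right)} + 1547\right)^{2} = \left(\left(12 - \frac{1}{2 \left(-5 + 0\right) \left(3 + 1\right)}\right) + 1547\right)^{2} = \left(\left(12 - \frac{1}{2 \left(\left(-5\right) 4\right)}\right) + 1547\right)^{2} = \left(\left(12 - \frac{1}{2 \left(-20\right)}\right) + 1547\right)^{2} = \left(\left(12 - \frac{1}{2} \left(- \frac{1}{20}\right)\right) + 1547\right)^{2} = \left(\left(12 - - \frac{1}{40}\right) + 1547\right)^{2} = \left(\left(12 + \frac{1}{40}\right) + 1547\right)^{2} = \left(\frac{481}{40} + 1547\right)^{2} = \left(\frac{62361}{40}\right)^{2} = \frac{3888894321}{1600}$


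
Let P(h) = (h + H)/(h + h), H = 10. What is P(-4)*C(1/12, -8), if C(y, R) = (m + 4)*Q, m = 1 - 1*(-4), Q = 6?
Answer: -81/2 ≈ -40.500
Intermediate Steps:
P(h) = (10 + h)/(2*h) (P(h) = (h + 10)/(h + h) = (10 + h)/((2*h)) = (10 + h)*(1/(2*h)) = (10 + h)/(2*h))
m = 5 (m = 1 + 4 = 5)
C(y, R) = 54 (C(y, R) = (5 + 4)*6 = 9*6 = 54)
P(-4)*C(1/12, -8) = ((½)*(10 - 4)/(-4))*54 = ((½)*(-¼)*6)*54 = -¾*54 = -81/2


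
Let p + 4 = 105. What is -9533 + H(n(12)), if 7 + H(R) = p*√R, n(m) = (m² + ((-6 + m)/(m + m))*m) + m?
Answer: -9540 + 101*√159 ≈ -8266.4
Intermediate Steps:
p = 101 (p = -4 + 105 = 101)
n(m) = -3 + m² + 3*m/2 (n(m) = (m² + ((-6 + m)/((2*m)))*m) + m = (m² + ((-6 + m)*(1/(2*m)))*m) + m = (m² + ((-6 + m)/(2*m))*m) + m = (m² + (-3 + m/2)) + m = (-3 + m² + m/2) + m = -3 + m² + 3*m/2)
H(R) = -7 + 101*√R
-9533 + H(n(12)) = -9533 + (-7 + 101*√(-3 + 12² + (3/2)*12)) = -9533 + (-7 + 101*√(-3 + 144 + 18)) = -9533 + (-7 + 101*√159) = -9540 + 101*√159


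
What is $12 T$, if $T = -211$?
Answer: $-2532$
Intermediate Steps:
$12 T = 12 \left(-211\right) = -2532$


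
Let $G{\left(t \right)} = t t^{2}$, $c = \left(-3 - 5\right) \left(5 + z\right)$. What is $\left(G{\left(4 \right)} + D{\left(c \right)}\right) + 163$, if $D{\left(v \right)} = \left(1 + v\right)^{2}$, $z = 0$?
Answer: $1748$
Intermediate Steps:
$c = -40$ ($c = \left(-3 - 5\right) \left(5 + 0\right) = \left(-3 - 5\right) 5 = \left(-8\right) 5 = -40$)
$G{\left(t \right)} = t^{3}$
$\left(G{\left(4 \right)} + D{\left(c \right)}\right) + 163 = \left(4^{3} + \left(1 - 40\right)^{2}\right) + 163 = \left(64 + \left(-39\right)^{2}\right) + 163 = \left(64 + 1521\right) + 163 = 1585 + 163 = 1748$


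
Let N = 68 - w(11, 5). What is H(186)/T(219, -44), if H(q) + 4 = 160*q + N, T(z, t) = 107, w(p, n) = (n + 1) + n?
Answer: 29813/107 ≈ 278.63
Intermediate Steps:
w(p, n) = 1 + 2*n (w(p, n) = (1 + n) + n = 1 + 2*n)
N = 57 (N = 68 - (1 + 2*5) = 68 - (1 + 10) = 68 - 1*11 = 68 - 11 = 57)
H(q) = 53 + 160*q (H(q) = -4 + (160*q + 57) = -4 + (57 + 160*q) = 53 + 160*q)
H(186)/T(219, -44) = (53 + 160*186)/107 = (53 + 29760)*(1/107) = 29813*(1/107) = 29813/107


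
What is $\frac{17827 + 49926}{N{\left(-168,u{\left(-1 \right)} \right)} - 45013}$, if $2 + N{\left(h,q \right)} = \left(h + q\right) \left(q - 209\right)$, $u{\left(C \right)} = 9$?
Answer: $- \frac{67753}{13215} \approx -5.127$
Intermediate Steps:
$N{\left(h,q \right)} = -2 + \left(-209 + q\right) \left(h + q\right)$ ($N{\left(h,q \right)} = -2 + \left(h + q\right) \left(q - 209\right) = -2 + \left(h + q\right) \left(-209 + q\right) = -2 + \left(-209 + q\right) \left(h + q\right)$)
$\frac{17827 + 49926}{N{\left(-168,u{\left(-1 \right)} \right)} - 45013} = \frac{17827 + 49926}{\left(-2 + 9^{2} - -35112 - 1881 - 1512\right) - 45013} = \frac{67753}{\left(-2 + 81 + 35112 - 1881 - 1512\right) - 45013} = \frac{67753}{31798 - 45013} = \frac{67753}{-13215} = 67753 \left(- \frac{1}{13215}\right) = - \frac{67753}{13215}$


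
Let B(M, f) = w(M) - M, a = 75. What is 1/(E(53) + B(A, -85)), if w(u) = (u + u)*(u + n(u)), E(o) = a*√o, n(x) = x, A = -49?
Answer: 9653/92882284 - 75*√53/92882284 ≈ 9.8049e-5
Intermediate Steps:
E(o) = 75*√o
w(u) = 4*u² (w(u) = (u + u)*(u + u) = (2*u)*(2*u) = 4*u²)
B(M, f) = -M + 4*M² (B(M, f) = 4*M² - M = -M + 4*M²)
1/(E(53) + B(A, -85)) = 1/(75*√53 - 49*(-1 + 4*(-49))) = 1/(75*√53 - 49*(-1 - 196)) = 1/(75*√53 - 49*(-197)) = 1/(75*√53 + 9653) = 1/(9653 + 75*√53)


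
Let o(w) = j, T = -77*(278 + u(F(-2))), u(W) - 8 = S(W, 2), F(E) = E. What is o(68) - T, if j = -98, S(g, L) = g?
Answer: 21770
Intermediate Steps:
u(W) = 8 + W
T = -21868 (T = -77*(278 + (8 - 2)) = -77*(278 + 6) = -77*284 = -21868)
o(w) = -98
o(68) - T = -98 - 1*(-21868) = -98 + 21868 = 21770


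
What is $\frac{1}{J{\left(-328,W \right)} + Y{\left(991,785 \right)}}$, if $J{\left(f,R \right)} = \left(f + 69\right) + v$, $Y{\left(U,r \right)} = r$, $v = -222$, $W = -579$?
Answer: $\frac{1}{304} \approx 0.0032895$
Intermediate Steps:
$J{\left(f,R \right)} = -153 + f$ ($J{\left(f,R \right)} = \left(f + 69\right) - 222 = \left(69 + f\right) - 222 = -153 + f$)
$\frac{1}{J{\left(-328,W \right)} + Y{\left(991,785 \right)}} = \frac{1}{\left(-153 - 328\right) + 785} = \frac{1}{-481 + 785} = \frac{1}{304}$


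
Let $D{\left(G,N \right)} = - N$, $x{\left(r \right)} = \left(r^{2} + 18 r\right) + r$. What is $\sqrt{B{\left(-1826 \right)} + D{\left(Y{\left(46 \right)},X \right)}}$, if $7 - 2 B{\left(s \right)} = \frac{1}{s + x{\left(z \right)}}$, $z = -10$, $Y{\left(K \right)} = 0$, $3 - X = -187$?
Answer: $\frac{i \sqrt{684650986}}{1916} \approx 13.656 i$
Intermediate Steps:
$X = 190$ ($X = 3 - -187 = 3 + 187 = 190$)
$x{\left(r \right)} = r^{2} + 19 r$
$B{\left(s \right)} = \frac{7}{2} - \frac{1}{2 \left(-90 + s\right)}$ ($B{\left(s \right)} = \frac{7}{2} - \frac{1}{2 \left(s - 10 \left(19 - 10\right)\right)} = \frac{7}{2} - \frac{1}{2 \left(s - 90\right)} = \frac{7}{2} - \frac{1}{2 \left(-90 + s\right)}$)
$\sqrt{B{\left(-1826 \right)} + D{\left(Y{\left(46 \right)},X \right)}} = \sqrt{\frac{-631 + 7 \left(-1826\right)}{2 \left(-90 - 1826\right)} - 190} = \sqrt{\frac{-631 - 12782}{2 \left(-1916\right)} - 190} = \sqrt{\frac{1}{2} \left(- \frac{1}{1916}\right) \left(-13413\right) - 190} = \sqrt{\frac{13413}{3832} - 190} = \sqrt{- \frac{714667}{3832}} = \frac{i \sqrt{684650986}}{1916}$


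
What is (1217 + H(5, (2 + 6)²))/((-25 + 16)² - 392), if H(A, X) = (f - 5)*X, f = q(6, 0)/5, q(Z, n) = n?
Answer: -897/311 ≈ -2.8842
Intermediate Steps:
f = 0 (f = 0/5 = 0*(⅕) = 0)
H(A, X) = -5*X (H(A, X) = (0 - 5)*X = -5*X)
(1217 + H(5, (2 + 6)²))/((-25 + 16)² - 392) = (1217 - 5*(2 + 6)²)/((-25 + 16)² - 392) = (1217 - 5*8²)/((-9)² - 392) = (1217 - 5*64)/(81 - 392) = (1217 - 320)/(-311) = 897*(-1/311) = -897/311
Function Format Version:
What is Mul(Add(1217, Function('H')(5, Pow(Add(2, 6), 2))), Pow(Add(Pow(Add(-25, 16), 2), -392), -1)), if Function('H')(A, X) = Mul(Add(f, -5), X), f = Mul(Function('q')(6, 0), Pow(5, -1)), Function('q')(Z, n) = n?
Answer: Rational(-897, 311) ≈ -2.8842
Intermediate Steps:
f = 0 (f = Mul(0, Pow(5, -1)) = Mul(0, Rational(1, 5)) = 0)
Function('H')(A, X) = Mul(-5, X) (Function('H')(A, X) = Mul(Add(0, -5), X) = Mul(-5, X))
Mul(Add(1217, Function('H')(5, Pow(Add(2, 6), 2))), Pow(Add(Pow(Add(-25, 16), 2), -392), -1)) = Mul(Add(1217, Mul(-5, Pow(Add(2, 6), 2))), Pow(Add(Pow(Add(-25, 16), 2), -392), -1)) = Mul(Add(1217, Mul(-5, Pow(8, 2))), Pow(Add(Pow(-9, 2), -392), -1)) = Mul(Add(1217, Mul(-5, 64)), Pow(Add(81, -392), -1)) = Mul(Add(1217, -320), Pow(-311, -1)) = Mul(897, Rational(-1, 311)) = Rational(-897, 311)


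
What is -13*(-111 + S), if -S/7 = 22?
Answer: 3445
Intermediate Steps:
S = -154 (S = -7*22 = -154)
-13*(-111 + S) = -13*(-111 - 154) = -13*(-265) = 3445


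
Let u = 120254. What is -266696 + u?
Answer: -146442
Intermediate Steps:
-266696 + u = -266696 + 120254 = -146442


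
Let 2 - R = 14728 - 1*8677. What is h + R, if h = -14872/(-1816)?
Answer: -1371264/227 ≈ -6040.8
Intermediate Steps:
h = 1859/227 (h = -14872*(-1/1816) = 1859/227 ≈ 8.1894)
R = -6049 (R = 2 - (14728 - 1*8677) = 2 - (14728 - 8677) = 2 - 1*6051 = 2 - 6051 = -6049)
h + R = 1859/227 - 6049 = -1371264/227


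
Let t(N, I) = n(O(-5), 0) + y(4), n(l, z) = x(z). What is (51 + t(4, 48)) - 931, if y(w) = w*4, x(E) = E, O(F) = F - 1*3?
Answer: -864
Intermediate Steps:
O(F) = -3 + F (O(F) = F - 3 = -3 + F)
n(l, z) = z
y(w) = 4*w
t(N, I) = 16 (t(N, I) = 0 + 4*4 = 0 + 16 = 16)
(51 + t(4, 48)) - 931 = (51 + 16) - 931 = 67 - 931 = -864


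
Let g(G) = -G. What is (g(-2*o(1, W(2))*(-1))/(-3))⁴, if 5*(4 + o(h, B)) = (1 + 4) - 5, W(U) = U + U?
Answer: 4096/81 ≈ 50.568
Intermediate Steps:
W(U) = 2*U
o(h, B) = -4 (o(h, B) = -4 + ((1 + 4) - 5)/5 = -4 + (5 - 5)/5 = -4 + (⅕)*0 = -4 + 0 = -4)
(g(-2*o(1, W(2))*(-1))/(-3))⁴ = (-(-2*(-4))*(-1)/(-3))⁴ = (-8*(-1)*(-⅓))⁴ = (-1*(-8)*(-⅓))⁴ = (8*(-⅓))⁴ = (-8/3)⁴ = 4096/81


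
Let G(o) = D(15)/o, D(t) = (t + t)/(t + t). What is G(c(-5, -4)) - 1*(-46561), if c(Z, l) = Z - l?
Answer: 46560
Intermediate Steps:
D(t) = 1 (D(t) = (2*t)/((2*t)) = (2*t)*(1/(2*t)) = 1)
G(o) = 1/o
G(c(-5, -4)) - 1*(-46561) = 1/(-5 - 1*(-4)) - 1*(-46561) = 1/(-5 + 4) + 46561 = 1/(-1) + 46561 = -1 + 46561 = 46560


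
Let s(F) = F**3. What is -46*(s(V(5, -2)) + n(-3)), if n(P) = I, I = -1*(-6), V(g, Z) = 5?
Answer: -6026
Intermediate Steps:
I = 6
n(P) = 6
-46*(s(V(5, -2)) + n(-3)) = -46*(5**3 + 6) = -46*(125 + 6) = -46*131 = -6026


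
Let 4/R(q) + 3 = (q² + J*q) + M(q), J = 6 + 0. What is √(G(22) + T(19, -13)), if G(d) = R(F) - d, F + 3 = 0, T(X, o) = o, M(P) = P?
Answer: 23*I*√15/15 ≈ 5.9386*I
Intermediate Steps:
J = 6
F = -3 (F = -3 + 0 = -3)
R(q) = 4/(-3 + q² + 7*q) (R(q) = 4/(-3 + ((q² + 6*q) + q)) = 4/(-3 + (q² + 7*q)) = 4/(-3 + q² + 7*q))
G(d) = -4/15 - d (G(d) = 4/(-3 + (-3)² + 7*(-3)) - d = 4/(-3 + 9 - 21) - d = 4/(-15) - d = 4*(-1/15) - d = -4/15 - d)
√(G(22) + T(19, -13)) = √((-4/15 - 1*22) - 13) = √((-4/15 - 22) - 13) = √(-334/15 - 13) = √(-529/15) = 23*I*√15/15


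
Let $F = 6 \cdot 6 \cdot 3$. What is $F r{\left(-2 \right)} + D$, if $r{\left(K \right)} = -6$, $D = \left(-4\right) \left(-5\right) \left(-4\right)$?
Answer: $-728$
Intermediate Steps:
$D = -80$ ($D = 20 \left(-4\right) = -80$)
$F = 108$ ($F = 36 \cdot 3 = 108$)
$F r{\left(-2 \right)} + D = 108 \left(-6\right) - 80 = -648 - 80 = -728$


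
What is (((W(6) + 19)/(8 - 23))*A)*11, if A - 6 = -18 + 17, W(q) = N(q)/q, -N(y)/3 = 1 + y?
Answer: -341/6 ≈ -56.833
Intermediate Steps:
N(y) = -3 - 3*y (N(y) = -3*(1 + y) = -3 - 3*y)
W(q) = (-3 - 3*q)/q
A = 5 (A = 6 + (-18 + 17) = 6 - 1 = 5)
(((W(6) + 19)/(8 - 23))*A)*11 = ((((-3 - 3/6) + 19)/(8 - 23))*5)*11 = ((((-3 - 3*1/6) + 19)/(-15))*5)*11 = ((((-3 - 1/2) + 19)*(-1/15))*5)*11 = (((-7/2 + 19)*(-1/15))*5)*11 = (((31/2)*(-1/15))*5)*11 = -31/30*5*11 = -31/6*11 = -341/6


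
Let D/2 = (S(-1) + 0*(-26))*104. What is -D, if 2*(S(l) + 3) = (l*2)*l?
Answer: 416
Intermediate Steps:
S(l) = -3 + l**2 (S(l) = -3 + ((l*2)*l)/2 = -3 + ((2*l)*l)/2 = -3 + (2*l**2)/2 = -3 + l**2)
D = -416 (D = 2*(((-3 + (-1)**2) + 0*(-26))*104) = 2*(((-3 + 1) + 0)*104) = 2*((-2 + 0)*104) = 2*(-2*104) = 2*(-208) = -416)
-D = -1*(-416) = 416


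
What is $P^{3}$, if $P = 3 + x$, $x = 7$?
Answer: $1000$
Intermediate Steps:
$P = 10$ ($P = 3 + 7 = 10$)
$P^{3} = 10^{3} = 1000$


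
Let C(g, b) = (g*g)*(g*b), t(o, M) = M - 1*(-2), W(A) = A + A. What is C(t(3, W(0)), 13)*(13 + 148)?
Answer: 16744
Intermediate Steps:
W(A) = 2*A
t(o, M) = 2 + M (t(o, M) = M + 2 = 2 + M)
C(g, b) = b*g**3 (C(g, b) = g**2*(b*g) = b*g**3)
C(t(3, W(0)), 13)*(13 + 148) = (13*(2 + 2*0)**3)*(13 + 148) = (13*(2 + 0)**3)*161 = (13*2**3)*161 = (13*8)*161 = 104*161 = 16744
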